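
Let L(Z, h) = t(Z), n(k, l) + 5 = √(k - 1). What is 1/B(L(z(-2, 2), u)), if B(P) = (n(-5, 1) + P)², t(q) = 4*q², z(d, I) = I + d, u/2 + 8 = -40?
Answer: (-5 + I*√6)⁻² ≈ 0.019771 + 0.025489*I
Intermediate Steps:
u = -96 (u = -16 + 2*(-40) = -16 - 80 = -96)
n(k, l) = -5 + √(-1 + k) (n(k, l) = -5 + √(k - 1) = -5 + √(-1 + k))
L(Z, h) = 4*Z²
B(P) = (-5 + P + I*√6)² (B(P) = ((-5 + √(-1 - 5)) + P)² = ((-5 + √(-6)) + P)² = ((-5 + I*√6) + P)² = (-5 + P + I*√6)²)
1/B(L(z(-2, 2), u)) = 1/((-5 + 4*(2 - 2)² + I*√6)²) = 1/((-5 + 4*0² + I*√6)²) = 1/((-5 + 4*0 + I*√6)²) = 1/((-5 + 0 + I*√6)²) = 1/((-5 + I*√6)²) = (-5 + I*√6)⁻²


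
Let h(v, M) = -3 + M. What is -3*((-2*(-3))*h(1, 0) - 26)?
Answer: 132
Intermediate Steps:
-3*((-2*(-3))*h(1, 0) - 26) = -3*((-2*(-3))*(-3 + 0) - 26) = -3*(6*(-3) - 26) = -3*(-18 - 26) = -3*(-44) = 132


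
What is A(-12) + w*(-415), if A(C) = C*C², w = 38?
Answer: -17498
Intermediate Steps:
A(C) = C³
A(-12) + w*(-415) = (-12)³ + 38*(-415) = -1728 - 15770 = -17498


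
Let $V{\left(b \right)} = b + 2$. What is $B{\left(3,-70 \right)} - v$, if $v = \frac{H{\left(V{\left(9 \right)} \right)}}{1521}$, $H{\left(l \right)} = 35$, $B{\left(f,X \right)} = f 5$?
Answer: $\frac{22780}{1521} \approx 14.977$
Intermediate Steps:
$B{\left(f,X \right)} = 5 f$
$V{\left(b \right)} = 2 + b$
$v = \frac{35}{1521} \approx 0.023011$
$B{\left(3,-70 \right)} - v = 5 \cdot 3 - \frac{35}{1521} = 15 - \frac{35}{1521} = \frac{22780}{1521}$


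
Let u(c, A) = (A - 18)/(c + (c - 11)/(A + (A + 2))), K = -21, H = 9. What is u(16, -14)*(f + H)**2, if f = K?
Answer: -39936/137 ≈ -291.50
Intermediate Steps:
u(c, A) = (-18 + A)/(c + (-11 + c)/(2 + 2*A)) (u(c, A) = (-18 + A)/(c + (-11 + c)/(A + (2 + A))) = (-18 + A)/(c + (-11 + c)/(2 + 2*A)))
f = -21
u(16, -14)*(f + H)**2 = (2*(-18 + (-14)**2 - 17*(-14))/(-11 + 3*16 + 2*(-14)*16))*(-21 + 9)**2 = (2*(-18 + 196 + 238)/(-11 + 48 - 448))*(-12)**2 = (2*416/(-411))*144 = (2*(-1/411)*416)*144 = -832/411*144 = -39936/137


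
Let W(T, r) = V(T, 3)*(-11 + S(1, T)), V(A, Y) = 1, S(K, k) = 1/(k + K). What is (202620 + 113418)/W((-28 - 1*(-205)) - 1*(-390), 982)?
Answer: -179509584/6247 ≈ -28735.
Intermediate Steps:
S(K, k) = 1/(K + k)
W(T, r) = -11 + 1/(1 + T) (W(T, r) = 1*(-11 + 1/(1 + T)) = -11 + 1/(1 + T))
(202620 + 113418)/W((-28 - 1*(-205)) - 1*(-390), 982) = (202620 + 113418)/(((-10 - 11*((-28 - 1*(-205)) - 1*(-390)))/(1 + ((-28 - 1*(-205)) - 1*(-390))))) = 316038/(((-10 - 11*((-28 + 205) + 390))/(1 + ((-28 + 205) + 390)))) = 316038/(((-10 - 11*(177 + 390))/(1 + (177 + 390)))) = 316038/(((-10 - 11*567)/(1 + 567))) = 316038/(((-10 - 6237)/568)) = 316038/(((1/568)*(-6247))) = 316038/(-6247/568) = 316038*(-568/6247) = -179509584/6247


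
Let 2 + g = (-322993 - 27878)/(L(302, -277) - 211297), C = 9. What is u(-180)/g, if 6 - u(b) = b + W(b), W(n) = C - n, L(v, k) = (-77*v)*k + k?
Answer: 18689352/12810439 ≈ 1.4589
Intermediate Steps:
L(v, k) = k - 77*k*v (L(v, k) = -77*k*v + k = k - 77*k*v)
W(n) = 9 - n
u(b) = -3 (u(b) = 6 - (b + (9 - b)) = 6 - 1*9 = 6 - 9 = -3)
g = -12810439/6229784 (g = -2 + (-322993 - 27878)/(-277*(1 - 77*302) - 211297) = -2 - 350871/(-277*(1 - 23254) - 211297) = -2 - 350871/(-277*(-23253) - 211297) = -2 - 350871/(6441081 - 211297) = -2 - 350871/6229784 = -12810439/6229784 ≈ -2.0563)
u(-180)/g = -3/(-12810439/6229784) = -3*(-6229784/12810439) = 18689352/12810439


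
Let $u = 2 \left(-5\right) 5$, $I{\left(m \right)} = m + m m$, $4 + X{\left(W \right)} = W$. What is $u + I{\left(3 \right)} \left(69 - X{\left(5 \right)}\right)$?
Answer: $766$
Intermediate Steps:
$X{\left(W \right)} = -4 + W$
$I{\left(m \right)} = m + m^{2}$
$u = -50$ ($u = \left(-10\right) 5 = -50$)
$u + I{\left(3 \right)} \left(69 - X{\left(5 \right)}\right) = -50 + 3 \left(1 + 3\right) \left(69 - \left(-4 + 5\right)\right) = -50 + 3 \cdot 4 \left(69 - 1\right) = -50 + 12 \left(69 - 1\right) = -50 + 12 \cdot 68 = -50 + 816 = 766$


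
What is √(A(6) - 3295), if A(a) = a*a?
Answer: I*√3259 ≈ 57.088*I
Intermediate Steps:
A(a) = a²
√(A(6) - 3295) = √(6² - 3295) = √(36 - 3295) = √(-3259) = I*√3259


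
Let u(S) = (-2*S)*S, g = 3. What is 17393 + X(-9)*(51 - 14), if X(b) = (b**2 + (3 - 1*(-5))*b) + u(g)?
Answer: 17060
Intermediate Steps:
u(S) = -2*S**2
X(b) = -18 + b**2 + 8*b (X(b) = (b**2 + (3 - 1*(-5))*b) - 2*3**2 = (b**2 + (3 + 5)*b) - 2*9 = (b**2 + 8*b) - 18 = -18 + b**2 + 8*b)
17393 + X(-9)*(51 - 14) = 17393 + (-18 + (-9)**2 + 8*(-9))*(51 - 14) = 17393 + (-18 + 81 - 72)*37 = 17393 - 9*37 = 17393 - 333 = 17060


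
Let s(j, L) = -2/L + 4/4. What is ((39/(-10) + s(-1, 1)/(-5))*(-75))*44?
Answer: 12210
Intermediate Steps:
s(j, L) = 1 - 2/L (s(j, L) = -2/L + 4*(¼) = -2/L + 1 = 1 - 2/L)
((39/(-10) + s(-1, 1)/(-5))*(-75))*44 = ((39/(-10) + ((-2 + 1)/1)/(-5))*(-75))*44 = ((39*(-⅒) + (1*(-1))*(-⅕))*(-75))*44 = ((-39/10 - 1*(-⅕))*(-75))*44 = ((-39/10 + ⅕)*(-75))*44 = -37/10*(-75)*44 = (555/2)*44 = 12210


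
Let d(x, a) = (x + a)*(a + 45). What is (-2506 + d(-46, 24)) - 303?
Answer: -4327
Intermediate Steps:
d(x, a) = (45 + a)*(a + x) (d(x, a) = (a + x)*(45 + a) = (45 + a)*(a + x))
(-2506 + d(-46, 24)) - 303 = (-2506 + (24**2 + 45*24 + 45*(-46) + 24*(-46))) - 303 = (-2506 + (576 + 1080 - 2070 - 1104)) - 303 = (-2506 - 1518) - 303 = -4024 - 303 = -4327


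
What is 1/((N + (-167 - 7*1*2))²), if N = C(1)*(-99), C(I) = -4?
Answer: 1/46225 ≈ 2.1633e-5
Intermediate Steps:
N = 396 (N = -4*(-99) = 396)
1/((N + (-167 - 7*1*2))²) = 1/((396 + (-167 - 7*1*2))²) = 1/((396 + (-167 - 7*2))²) = 1/((396 + (-167 - 14))²) = 1/((396 - 181)²) = 1/(215²) = 1/46225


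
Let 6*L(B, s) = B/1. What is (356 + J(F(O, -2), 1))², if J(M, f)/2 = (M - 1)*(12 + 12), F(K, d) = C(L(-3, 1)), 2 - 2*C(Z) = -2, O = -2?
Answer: 163216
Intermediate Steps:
L(B, s) = B/6 (L(B, s) = (B/1)/6 = (B*1)/6 = B/6)
C(Z) = 2 (C(Z) = 1 - ½*(-2) = 1 + 1 = 2)
F(K, d) = 2
J(M, f) = -48 + 48*M (J(M, f) = 2*((M - 1)*(12 + 12)) = 2*((-1 + M)*24) = 2*(-24 + 24*M) = -48 + 48*M)
(356 + J(F(O, -2), 1))² = (356 + (-48 + 48*2))² = (356 + (-48 + 96))² = (356 + 48)² = 404² = 163216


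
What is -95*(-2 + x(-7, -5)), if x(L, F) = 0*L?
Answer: 190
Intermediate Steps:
x(L, F) = 0
-95*(-2 + x(-7, -5)) = -95*(-2 + 0) = -95*(-2) = 190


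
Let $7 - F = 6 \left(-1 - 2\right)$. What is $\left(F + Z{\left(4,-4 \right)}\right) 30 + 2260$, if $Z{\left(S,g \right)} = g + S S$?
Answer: $3370$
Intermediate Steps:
$Z{\left(S,g \right)} = g + S^{2}$
$F = 25$ ($F = 7 - 6 \left(-1 - 2\right) = 7 - 6 \left(-3\right) = 7 - -18 = 7 + 18 = 25$)
$\left(F + Z{\left(4,-4 \right)}\right) 30 + 2260 = \left(25 - \left(4 - 4^{2}\right)\right) 30 + 2260 = \left(25 + \left(-4 + 16\right)\right) 30 + 2260 = \left(25 + 12\right) 30 + 2260 = 37 \cdot 30 + 2260 = 1110 + 2260 = 3370$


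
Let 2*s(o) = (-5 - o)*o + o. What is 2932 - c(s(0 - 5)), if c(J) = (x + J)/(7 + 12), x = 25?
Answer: 111371/38 ≈ 2930.8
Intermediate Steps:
s(o) = o/2 + o*(-5 - o)/2 (s(o) = ((-5 - o)*o + o)/2 = (o*(-5 - o) + o)/2 = (o + o*(-5 - o))/2 = o/2 + o*(-5 - o)/2)
c(J) = 25/19 + J/19 (c(J) = (25 + J)/(7 + 12) = (25 + J)/19 = (25 + J)*(1/19) = 25/19 + J/19)
2932 - c(s(0 - 5)) = 2932 - (25/19 + (-(0 - 5)*(4 + (0 - 5))/2)/19) = 2932 - (25/19 + (-1/2*(-5)*(4 - 5))/19) = 2932 - (25/19 + (-1/2*(-5)*(-1))/19) = 2932 - (25/19 + (1/19)*(-5/2)) = 2932 - (25/19 - 5/38) = 2932 - 1*45/38 = 2932 - 45/38 = 111371/38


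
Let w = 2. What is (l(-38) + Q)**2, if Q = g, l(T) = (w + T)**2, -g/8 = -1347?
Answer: 145733184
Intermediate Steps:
g = 10776 (g = -8*(-1347) = 10776)
l(T) = (2 + T)**2
Q = 10776
(l(-38) + Q)**2 = ((2 - 38)**2 + 10776)**2 = ((-36)**2 + 10776)**2 = (1296 + 10776)**2 = 12072**2 = 145733184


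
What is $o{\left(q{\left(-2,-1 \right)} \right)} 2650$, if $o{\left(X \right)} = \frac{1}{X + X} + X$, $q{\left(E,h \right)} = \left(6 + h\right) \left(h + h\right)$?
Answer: $- \frac{53265}{2} \approx -26633.0$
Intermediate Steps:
$q{\left(E,h \right)} = 2 h \left(6 + h\right)$ ($q{\left(E,h \right)} = \left(6 + h\right) 2 h = 2 h \left(6 + h\right)$)
$o{\left(X \right)} = X + \frac{1}{2 X}$ ($o{\left(X \right)} = \frac{1}{2 X} + X = X + \frac{1}{2 X}$)
$o{\left(q{\left(-2,-1 \right)} \right)} 2650 = \left(2 \left(-1\right) \left(6 - 1\right) + \frac{1}{2 \cdot 2 \left(-1\right) \left(6 - 1\right)}\right) 2650 = \left(2 \left(-1\right) 5 + \frac{1}{2 \cdot 2 \left(-1\right) 5}\right) 2650 = \left(-10 + \frac{1}{2 \left(-10\right)}\right) 2650 = \left(-10 + \frac{1}{2} \left(- \frac{1}{10}\right)\right) 2650 = \left(-10 - \frac{1}{20}\right) 2650 = \left(- \frac{201}{20}\right) 2650 = - \frac{53265}{2}$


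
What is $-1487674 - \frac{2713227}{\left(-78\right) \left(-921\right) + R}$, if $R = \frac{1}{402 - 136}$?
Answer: $- \frac{28428548806048}{19108909} \approx -1.4877 \cdot 10^{6}$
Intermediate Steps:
$R = \frac{1}{266}$ ($R = \frac{1}{402 - 136} = \frac{1}{266} \approx 0.0037594$)
$-1487674 - \frac{2713227}{\left(-78\right) \left(-921\right) + R} = -1487674 - \frac{2713227}{\left(-78\right) \left(-921\right) + \frac{1}{266}} = -1487674 - \frac{2713227}{71838 + \frac{1}{266}} = -1487674 - \frac{2713227}{\frac{19108909}{266}} = -1487674 - \frac{721718382}{19108909} = - \frac{28428548806048}{19108909}$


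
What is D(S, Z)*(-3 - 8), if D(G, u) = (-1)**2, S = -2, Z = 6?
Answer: -11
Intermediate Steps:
D(G, u) = 1
D(S, Z)*(-3 - 8) = 1*(-3 - 8) = 1*(-11) = -11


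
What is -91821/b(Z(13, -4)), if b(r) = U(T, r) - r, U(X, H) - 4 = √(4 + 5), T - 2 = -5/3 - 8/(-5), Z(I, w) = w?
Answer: -91821/11 ≈ -8347.4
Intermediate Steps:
T = 29/15 (T = 2 + (-5/3 - 8/(-5)) = 2 + (-5*⅓ - 8*(-⅕)) = 2 + (-5/3 + 8/5) = 2 - 1/15 = 29/15 ≈ 1.9333)
U(X, H) = 7 (U(X, H) = 4 + √(4 + 5) = 4 + √9 = 4 + 3 = 7)
b(r) = 7 - r
-91821/b(Z(13, -4)) = -91821/(7 - 1*(-4)) = -91821/(7 + 4) = -91821/11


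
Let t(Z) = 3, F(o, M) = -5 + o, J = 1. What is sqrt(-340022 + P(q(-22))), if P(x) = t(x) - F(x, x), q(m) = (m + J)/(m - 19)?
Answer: 3*I*sqrt(63507155)/41 ≈ 583.11*I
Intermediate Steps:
q(m) = (1 + m)/(-19 + m) (q(m) = (m + 1)/(m - 19) = (1 + m)/(-19 + m))
P(x) = 8 - x (P(x) = 3 - (-5 + x) = 3 + (5 - x) = 8 - x)
sqrt(-340022 + P(q(-22))) = sqrt(-340022 + (8 - (1 - 22)/(-19 - 22))) = sqrt(-340022 + (8 - (-21)/(-41))) = sqrt(-340022 + (8 - (-1)*(-21)/41)) = sqrt(-340022 + (8 - 1*21/41)) = sqrt(-340022 + (8 - 21/41)) = sqrt(-340022 + 307/41) = sqrt(-13940595/41) = 3*I*sqrt(63507155)/41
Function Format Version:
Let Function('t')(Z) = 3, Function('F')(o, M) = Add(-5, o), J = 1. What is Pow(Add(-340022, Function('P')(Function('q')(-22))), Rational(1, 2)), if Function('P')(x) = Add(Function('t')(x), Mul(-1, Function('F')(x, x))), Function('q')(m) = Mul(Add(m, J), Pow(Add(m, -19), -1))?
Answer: Mul(Rational(3, 41), I, Pow(63507155, Rational(1, 2))) ≈ Mul(583.11, I)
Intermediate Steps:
Function('q')(m) = Mul(Pow(Add(-19, m), -1), Add(1, m)) (Function('q')(m) = Mul(Add(m, 1), Pow(Add(m, -19), -1)) = Mul(Add(1, m), Pow(Add(-19, m), -1)) = Mul(Pow(Add(-19, m), -1), Add(1, m)))
Function('P')(x) = Add(8, Mul(-1, x)) (Function('P')(x) = Add(3, Mul(-1, Add(-5, x))) = Add(3, Add(5, Mul(-1, x))) = Add(8, Mul(-1, x)))
Pow(Add(-340022, Function('P')(Function('q')(-22))), Rational(1, 2)) = Pow(Add(-340022, Add(8, Mul(-1, Mul(Pow(Add(-19, -22), -1), Add(1, -22))))), Rational(1, 2)) = Pow(Add(-340022, Add(8, Mul(-1, Mul(Pow(-41, -1), -21)))), Rational(1, 2)) = Pow(Add(-340022, Add(8, Mul(-1, Mul(Rational(-1, 41), -21)))), Rational(1, 2)) = Pow(Add(-340022, Add(8, Mul(-1, Rational(21, 41)))), Rational(1, 2)) = Pow(Add(-340022, Add(8, Rational(-21, 41))), Rational(1, 2)) = Pow(Add(-340022, Rational(307, 41)), Rational(1, 2)) = Pow(Rational(-13940595, 41), Rational(1, 2)) = Mul(Rational(3, 41), I, Pow(63507155, Rational(1, 2)))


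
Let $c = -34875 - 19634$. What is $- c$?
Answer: $54509$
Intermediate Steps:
$c = -54509$ ($c = -34875 - 19634 = -54509$)
$- c = \left(-1\right) \left(-54509\right) = 54509$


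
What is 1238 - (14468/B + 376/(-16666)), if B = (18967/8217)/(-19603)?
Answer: 1493849108928666/12157847 ≈ 1.2287e+8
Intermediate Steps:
B = -18967/161077851 (B = (18967*(1/8217))*(-1/19603) = (18967/8217)*(-1/19603) = -18967/161077851 ≈ -0.00011775)
1238 - (14468/B + 376/(-16666)) = 1238 - (14468/(-18967/161077851) + 376/(-16666)) = 1238 - (14468*(-161077851/18967) + 376*(-1/16666)) = 1238 - (-2330474348268/18967 - 188/8333) = 1238 - 1*(-1493834057514080/12157847) = 1238 + 1493834057514080/12157847 = 1493849108928666/12157847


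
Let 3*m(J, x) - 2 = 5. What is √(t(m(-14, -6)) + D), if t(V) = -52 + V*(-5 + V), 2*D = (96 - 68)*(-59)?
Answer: I*√7958/3 ≈ 29.736*I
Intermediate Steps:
m(J, x) = 7/3 (m(J, x) = ⅔ + (⅓)*5 = ⅔ + 5/3 = 7/3)
D = -826 (D = ((96 - 68)*(-59))/2 = (28*(-59))/2 = (½)*(-1652) = -826)
√(t(m(-14, -6)) + D) = √((-52 + (7/3)² - 5*7/3) - 826) = √((-52 + 49/9 - 35/3) - 826) = √(-524/9 - 826) = √(-7958/9) = I*√7958/3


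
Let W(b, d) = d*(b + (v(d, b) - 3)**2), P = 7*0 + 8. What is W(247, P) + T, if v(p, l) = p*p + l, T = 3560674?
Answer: 4321562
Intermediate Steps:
P = 8 (P = 0 + 8 = 8)
v(p, l) = l + p**2 (v(p, l) = p**2 + l = l + p**2)
W(b, d) = d*(b + (-3 + b + d**2)**2) (W(b, d) = d*(b + ((b + d**2) - 3)**2) = d*(b + (-3 + b + d**2)**2))
W(247, P) + T = 8*(247 + (-3 + 247 + 8**2)**2) + 3560674 = 8*(247 + (-3 + 247 + 64)**2) + 3560674 = 8*(247 + 308**2) + 3560674 = 8*(247 + 94864) + 3560674 = 8*95111 + 3560674 = 760888 + 3560674 = 4321562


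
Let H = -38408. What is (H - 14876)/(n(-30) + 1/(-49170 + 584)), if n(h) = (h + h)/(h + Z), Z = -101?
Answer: -339140191544/2915029 ≈ -1.1634e+5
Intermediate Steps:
n(h) = 2*h/(-101 + h) (n(h) = (h + h)/(h - 101) = (2*h)/(-101 + h) = 2*h/(-101 + h))
(H - 14876)/(n(-30) + 1/(-49170 + 584)) = (-38408 - 14876)/(2*(-30)/(-101 - 30) + 1/(-49170 + 584)) = -53284/(2*(-30)/(-131) + 1/(-48586)) = -53284/(2*(-30)*(-1/131) - 1/48586) = -53284/(60/131 - 1/48586) = -53284/2915029/6364766 = -53284*6364766/2915029 = -339140191544/2915029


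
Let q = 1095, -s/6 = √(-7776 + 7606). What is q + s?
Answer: 1095 - 6*I*√170 ≈ 1095.0 - 78.23*I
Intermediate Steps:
s = -6*I*√170 (s = -6*√(-7776 + 7606) = -6*I*√170 ≈ -78.23*I)
q + s = 1095 - 6*I*√170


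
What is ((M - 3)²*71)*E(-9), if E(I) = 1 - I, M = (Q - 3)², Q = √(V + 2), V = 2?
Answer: 2840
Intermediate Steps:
Q = 2 (Q = √(2 + 2) = √4 = 2)
M = 1 (M = (2 - 3)² = (-1)² = 1)
((M - 3)²*71)*E(-9) = ((1 - 3)²*71)*(1 - 1*(-9)) = ((-2)²*71)*(1 + 9) = (4*71)*10 = 284*10 = 2840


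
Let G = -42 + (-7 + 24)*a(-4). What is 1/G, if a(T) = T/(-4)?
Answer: -1/25 ≈ -0.040000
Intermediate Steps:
a(T) = -T/4 (a(T) = T*(-¼) = -T/4)
G = -25 (G = -42 + (-7 + 24)*(-¼*(-4)) = -42 + 17*1 = -42 + 17 = -25)
1/G = 1/(-25) = -1/25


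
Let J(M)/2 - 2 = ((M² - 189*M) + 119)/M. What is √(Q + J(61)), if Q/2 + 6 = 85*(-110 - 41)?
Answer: 2*I*√24121474/61 ≈ 161.03*I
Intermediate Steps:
J(M) = 4 + 2*(119 + M² - 189*M)/M (J(M) = 4 + 2*(((M² - 189*M) + 119)/M) = 4 + 2*((119 + M² - 189*M)/M) = 4 + 2*(119 + M² - 189*M)/M)
Q = -25682 (Q = -12 + 2*(85*(-110 - 41)) = -12 + 2*(85*(-151)) = -12 + 2*(-12835) = -12 - 25670 = -25682)
√(Q + J(61)) = √(-25682 + (-374 + 2*61 + 238/61)) = √(-25682 + (-374 + 122 + 238*(1/61))) = √(-25682 + (-374 + 122 + 238/61)) = √(-25682 - 15134/61) = √(-1581736/61) = 2*I*√24121474/61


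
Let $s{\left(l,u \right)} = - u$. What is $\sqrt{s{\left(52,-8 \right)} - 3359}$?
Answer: $i \sqrt{3351} \approx 57.888 i$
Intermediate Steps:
$\sqrt{s{\left(52,-8 \right)} - 3359} = \sqrt{\left(-1\right) \left(-8\right) - 3359} = \sqrt{8 - 3359} = \sqrt{-3351} = i \sqrt{3351}$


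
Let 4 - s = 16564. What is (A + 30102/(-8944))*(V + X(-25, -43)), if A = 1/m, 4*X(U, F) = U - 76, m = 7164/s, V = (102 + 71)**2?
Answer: -604327156435/3559712 ≈ -1.6977e+5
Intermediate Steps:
s = -16560 (s = 4 - 1*16564 = 4 - 16564 = -16560)
V = 29929 (V = 173**2 = 29929)
m = -199/460 (m = 7164/(-16560) = 7164*(-1/16560) = -199/460 ≈ -0.43261)
X(U, F) = -19 + U/4 (X(U, F) = (U - 76)/4 = (-76 + U)/4 = -19 + U/4)
A = -460/199 (A = 1/(-199/460) = -460/199 ≈ -2.3116)
(A + 30102/(-8944))*(V + X(-25, -43)) = (-460/199 + 30102/(-8944))*(29929 + (-19 + (1/4)*(-25))) = (-460/199 + 30102*(-1/8944))*(29929 + (-19 - 25/4)) = (-460/199 - 15051/4472)*(29929 - 101/4) = -5052269/889928*119615/4 = -604327156435/3559712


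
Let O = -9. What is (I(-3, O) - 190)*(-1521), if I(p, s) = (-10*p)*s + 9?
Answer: 685971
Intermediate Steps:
I(p, s) = 9 - 10*p*s (I(p, s) = -10*p*s + 9 = 9 - 10*p*s)
(I(-3, O) - 190)*(-1521) = ((9 - 10*(-3)*(-9)) - 190)*(-1521) = ((9 - 270) - 190)*(-1521) = (-261 - 190)*(-1521) = -451*(-1521) = 685971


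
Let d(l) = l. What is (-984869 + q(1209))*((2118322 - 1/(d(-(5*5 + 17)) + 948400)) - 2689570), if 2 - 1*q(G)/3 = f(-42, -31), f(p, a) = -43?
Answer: 266738645879378095/474179 ≈ 5.6253e+11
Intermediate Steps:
q(G) = 135 (q(G) = 6 - 3*(-43) = 6 + 129 = 135)
(-984869 + q(1209))*((2118322 - 1/(d(-(5*5 + 17)) + 948400)) - 2689570) = (-984869 + 135)*((2118322 - 1/(-(5*5 + 17) + 948400)) - 2689570) = -984734*((2118322 - 1/(-(25 + 17) + 948400)) - 2689570) = -984734*((2118322 - 1/(-1*42 + 948400)) - 2689570) = -984734*((2118322 - 1/(-42 + 948400)) - 2689570) = -984734*((2118322 - 1/948358) - 2689570) = -984734*(2008927615275/948358 - 2689570) = -984734*(-541747610785/948358) = 266738645879378095/474179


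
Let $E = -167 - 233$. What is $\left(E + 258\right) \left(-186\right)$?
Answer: $26412$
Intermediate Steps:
$E = -400$ ($E = -167 - 233 = -400$)
$\left(E + 258\right) \left(-186\right) = \left(-400 + 258\right) \left(-186\right) = \left(-142\right) \left(-186\right) = 26412$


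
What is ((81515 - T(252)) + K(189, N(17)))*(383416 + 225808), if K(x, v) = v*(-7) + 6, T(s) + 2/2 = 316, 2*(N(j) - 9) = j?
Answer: 49398014204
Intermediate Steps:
N(j) = 9 + j/2
T(s) = 315 (T(s) = -1 + 316 = 315)
K(x, v) = 6 - 7*v (K(x, v) = -7*v + 6 = 6 - 7*v)
((81515 - T(252)) + K(189, N(17)))*(383416 + 225808) = ((81515 - 1*315) + (6 - 7*(9 + (½)*17)))*(383416 + 225808) = ((81515 - 315) + (6 - 7*(9 + 17/2)))*609224 = (81200 + (6 - 7*35/2))*609224 = (81200 + (6 - 245/2))*609224 = (81200 - 233/2)*609224 = (162167/2)*609224 = 49398014204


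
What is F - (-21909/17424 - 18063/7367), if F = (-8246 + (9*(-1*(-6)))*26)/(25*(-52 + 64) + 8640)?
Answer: 93843746449/31876714320 ≈ 2.9440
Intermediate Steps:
F = -3421/4470 (F = (-8246 + (9*6)*26)/(25*12 + 8640) = (-8246 + 54*26)/(300 + 8640) = (-8246 + 1404)/8940 = -6842*1/8940 = -3421/4470 ≈ -0.76532)
F - (-21909/17424 - 18063/7367) = -3421/4470 - (-21909/17424 - 18063/7367) = -3421/4470 - (-21909*1/17424 - 18063*1/7367) = -3421/4470 - (-7303/5808 - 18063/7367) = -3421/4470 - 1*(-158711105/42787536) = -3421/4470 + 158711105/42787536 = 93843746449/31876714320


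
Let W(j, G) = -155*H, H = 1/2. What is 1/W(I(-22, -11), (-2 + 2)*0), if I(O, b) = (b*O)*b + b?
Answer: -2/155 ≈ -0.012903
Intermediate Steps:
H = ½ ≈ 0.50000
I(O, b) = b + O*b² (I(O, b) = (O*b)*b + b = O*b² + b = b + O*b²)
W(j, G) = -155/2 (W(j, G) = -155*½ = -155/2)
1/W(I(-22, -11), (-2 + 2)*0) = 1/(-155/2) = -2/155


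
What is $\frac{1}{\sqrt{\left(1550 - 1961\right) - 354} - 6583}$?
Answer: $- \frac{6583}{43336654} - \frac{3 i \sqrt{85}}{43336654} \approx -0.0001519 - 6.3823 \cdot 10^{-7} i$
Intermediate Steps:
$\frac{1}{\sqrt{\left(1550 - 1961\right) - 354} - 6583} = \frac{1}{\sqrt{-411 - 354} - 6583} = \frac{1}{\sqrt{-765} - 6583} = \frac{1}{3 i \sqrt{85} - 6583} = \frac{1}{-6583 + 3 i \sqrt{85}}$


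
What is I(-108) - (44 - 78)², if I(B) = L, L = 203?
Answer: -953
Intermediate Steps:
I(B) = 203
I(-108) - (44 - 78)² = 203 - (44 - 78)² = 203 - 1*(-34)² = 203 - 1*1156 = 203 - 1156 = -953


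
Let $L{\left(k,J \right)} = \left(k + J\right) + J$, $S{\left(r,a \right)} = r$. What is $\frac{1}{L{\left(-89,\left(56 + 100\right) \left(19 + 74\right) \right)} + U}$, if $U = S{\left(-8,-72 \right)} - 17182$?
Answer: $\frac{1}{11737} \approx 8.5201 \cdot 10^{-5}$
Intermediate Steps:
$U = -17190$ ($U = -8 - 17182 = -17190$)
$L{\left(k,J \right)} = k + 2 J$ ($L{\left(k,J \right)} = \left(J + k\right) + J = k + 2 J$)
$\frac{1}{L{\left(-89,\left(56 + 100\right) \left(19 + 74\right) \right)} + U} = \frac{1}{\left(-89 + 2 \left(56 + 100\right) \left(19 + 74\right)\right) - 17190} = \frac{1}{\left(-89 + 2 \cdot 156 \cdot 93\right) - 17190} = \frac{1}{\left(-89 + 2 \cdot 14508\right) - 17190} = \frac{1}{\left(-89 + 29016\right) - 17190} = \frac{1}{28927 - 17190} = \frac{1}{11737}$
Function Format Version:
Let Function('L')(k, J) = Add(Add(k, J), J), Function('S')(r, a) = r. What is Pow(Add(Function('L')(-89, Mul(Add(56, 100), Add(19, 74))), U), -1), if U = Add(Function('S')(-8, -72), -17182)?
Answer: Rational(1, 11737) ≈ 8.5201e-5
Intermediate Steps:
U = -17190 (U = Add(-8, -17182) = -17190)
Function('L')(k, J) = Add(k, Mul(2, J)) (Function('L')(k, J) = Add(Add(J, k), J) = Add(k, Mul(2, J)))
Pow(Add(Function('L')(-89, Mul(Add(56, 100), Add(19, 74))), U), -1) = Pow(Add(Add(-89, Mul(2, Mul(Add(56, 100), Add(19, 74)))), -17190), -1) = Pow(Add(Add(-89, Mul(2, Mul(156, 93))), -17190), -1) = Pow(Add(Add(-89, Mul(2, 14508)), -17190), -1) = Pow(Add(Add(-89, 29016), -17190), -1) = Pow(Add(28927, -17190), -1) = Pow(11737, -1) = Rational(1, 11737)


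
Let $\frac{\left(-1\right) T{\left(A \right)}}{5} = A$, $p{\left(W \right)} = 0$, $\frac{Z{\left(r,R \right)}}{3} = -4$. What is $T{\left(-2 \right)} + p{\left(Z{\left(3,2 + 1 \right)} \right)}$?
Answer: $10$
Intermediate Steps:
$Z{\left(r,R \right)} = -12$ ($Z{\left(r,R \right)} = 3 \left(-4\right) = -12$)
$T{\left(A \right)} = - 5 A$
$T{\left(-2 \right)} + p{\left(Z{\left(3,2 + 1 \right)} \right)} = \left(-5\right) \left(-2\right) + 0 = 10 + 0 = 10$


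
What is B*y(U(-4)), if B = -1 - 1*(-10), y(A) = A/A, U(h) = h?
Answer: 9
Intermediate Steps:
y(A) = 1
B = 9 (B = -1 + 10 = 9)
B*y(U(-4)) = 9*1 = 9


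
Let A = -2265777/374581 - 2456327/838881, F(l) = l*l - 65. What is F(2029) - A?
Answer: 1293612748396451660/314228883861 ≈ 4.1168e+6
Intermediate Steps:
F(l) = -65 + l**2 (F(l) = l**2 - 65 = -65 + l**2)
A = -2820810699524/314228883861 (A = -2265777*1/374581 - 2456327*1/838881 = -2265777/374581 - 2456327/838881 = -2820810699524/314228883861 ≈ -8.9769)
F(2029) - A = (-65 + 2029**2) - 1*(-2820810699524/314228883861) = (-65 + 4116841) + 2820810699524/314228883861 = 4116776 + 2820810699524/314228883861 = 1293612748396451660/314228883861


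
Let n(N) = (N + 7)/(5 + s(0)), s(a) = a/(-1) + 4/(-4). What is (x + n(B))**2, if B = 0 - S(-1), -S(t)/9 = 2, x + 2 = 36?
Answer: 25921/16 ≈ 1620.1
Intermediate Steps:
x = 34 (x = -2 + 36 = 34)
S(t) = -18 (S(t) = -9*2 = -18)
s(a) = -1 - a (s(a) = a*(-1) + 4*(-1/4) = -a - 1 = -1 - a)
B = 18 (B = 0 - 1*(-18) = 0 + 18 = 18)
n(N) = 7/4 + N/4 (n(N) = (N + 7)/(5 + (-1 - 1*0)) = (7 + N)/(5 + (-1 + 0)) = (7 + N)/(5 - 1) = (7 + N)/4 = (7 + N)*(1/4) = 7/4 + N/4)
(x + n(B))**2 = (34 + (7/4 + (1/4)*18))**2 = (34 + (7/4 + 9/2))**2 = (34 + 25/4)**2 = (161/4)**2 = 25921/16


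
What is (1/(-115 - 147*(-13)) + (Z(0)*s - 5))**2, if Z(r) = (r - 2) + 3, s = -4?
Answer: 939606409/11600836 ≈ 80.995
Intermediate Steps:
Z(r) = 1 + r (Z(r) = (-2 + r) + 3 = 1 + r)
(1/(-115 - 147*(-13)) + (Z(0)*s - 5))**2 = (1/(-115 - 147*(-13)) + ((1 + 0)*(-4) - 5))**2 = (-1/13/(-262) + (1*(-4) - 5))**2 = (-1/262*(-1/13) + (-4 - 5))**2 = (1/3406 - 9)**2 = (-30653/3406)**2 = 939606409/11600836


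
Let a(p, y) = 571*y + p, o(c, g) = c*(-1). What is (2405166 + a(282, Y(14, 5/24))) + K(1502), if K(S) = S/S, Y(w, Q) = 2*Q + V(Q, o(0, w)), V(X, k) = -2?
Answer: 28854539/12 ≈ 2.4045e+6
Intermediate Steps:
o(c, g) = -c
Y(w, Q) = -2 + 2*Q (Y(w, Q) = 2*Q - 2 = -2 + 2*Q)
K(S) = 1
a(p, y) = p + 571*y
(2405166 + a(282, Y(14, 5/24))) + K(1502) = (2405166 + (282 + 571*(-2 + 2*(5/24)))) + 1 = (2405166 + (282 + 571*(-2 + 5/12))) + 1 = (2405166 + (282 + 571*(-19/12))) + 1 = (2405166 + (282 - 10849/12)) + 1 = (2405166 - 7465/12) + 1 = 28854527/12 + 1 = 28854539/12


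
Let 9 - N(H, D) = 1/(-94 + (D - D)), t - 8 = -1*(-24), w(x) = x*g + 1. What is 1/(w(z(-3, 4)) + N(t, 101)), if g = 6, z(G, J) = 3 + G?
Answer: 94/941 ≈ 0.099894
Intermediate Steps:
w(x) = 1 + 6*x (w(x) = x*6 + 1 = 6*x + 1 = 1 + 6*x)
t = 32 (t = 8 - 1*(-24) = 8 + 24 = 32)
N(H, D) = 847/94 (N(H, D) = 9 - 1/(-94 + (D - D)) = 9 - 1/(-94 + 0) = 9 - 1/(-94) = 9 - 1*(-1/94) = 9 + 1/94 = 847/94)
1/(w(z(-3, 4)) + N(t, 101)) = 1/((1 + 6*(3 - 3)) + 847/94) = 1/((1 + 6*0) + 847/94) = 1/((1 + 0) + 847/94) = 1/(1 + 847/94) = 1/(941/94) = 94/941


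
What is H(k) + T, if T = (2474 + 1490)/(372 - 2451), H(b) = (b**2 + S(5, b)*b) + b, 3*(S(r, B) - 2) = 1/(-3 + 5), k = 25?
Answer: 2919997/4158 ≈ 702.26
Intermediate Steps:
S(r, B) = 13/6 (S(r, B) = 2 + 1/(3*(-3 + 5)) = 2 + (1/3)/2 = 2 + (1/3)*(1/2) = 2 + 1/6 = 13/6)
H(b) = b**2 + 19*b/6 (H(b) = (b**2 + 13*b/6) + b = b**2 + 19*b/6)
T = -3964/2079 (T = 3964/(-2079) = 3964*(-1/2079) = -3964/2079 ≈ -1.9067)
H(k) + T = (1/6)*25*(19 + 6*25) - 3964/2079 = (1/6)*25*(19 + 150) - 3964/2079 = (1/6)*25*169 - 3964/2079 = 4225/6 - 3964/2079 = 2919997/4158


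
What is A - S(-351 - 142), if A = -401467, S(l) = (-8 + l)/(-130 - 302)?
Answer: -57811415/144 ≈ -4.0147e+5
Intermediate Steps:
S(l) = 1/54 - l/432 (S(l) = (-8 + l)/(-432) = (-8 + l)*(-1/432) = 1/54 - l/432)
A - S(-351 - 142) = -401467 - (1/54 - (-351 - 142)/432) = -401467 - (1/54 - 1/432*(-493)) = -401467 - (1/54 + 493/432) = -401467 - 1*167/144 = -401467 - 167/144 = -57811415/144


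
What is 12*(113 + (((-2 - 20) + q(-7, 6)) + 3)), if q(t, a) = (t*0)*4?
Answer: 1128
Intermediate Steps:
q(t, a) = 0 (q(t, a) = 0*4 = 0)
12*(113 + (((-2 - 20) + q(-7, 6)) + 3)) = 12*(113 + (((-2 - 20) + 0) + 3)) = 12*(113 + ((-22 + 0) + 3)) = 12*(113 + (-22 + 3)) = 12*(113 - 19) = 12*94 = 1128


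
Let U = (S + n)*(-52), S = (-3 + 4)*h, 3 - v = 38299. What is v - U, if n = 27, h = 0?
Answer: -36892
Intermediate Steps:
v = -38296 (v = 3 - 1*38299 = 3 - 38299 = -38296)
S = 0 (S = (-3 + 4)*0 = 1*0 = 0)
U = -1404 (U = (0 + 27)*(-52) = 27*(-52) = -1404)
v - U = -38296 - 1*(-1404) = -38296 + 1404 = -36892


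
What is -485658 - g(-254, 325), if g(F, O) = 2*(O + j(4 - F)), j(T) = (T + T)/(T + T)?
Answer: -486310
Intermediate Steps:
j(T) = 1 (j(T) = (2*T)/((2*T)) = (2*T)*(1/(2*T)) = 1)
g(F, O) = 2 + 2*O (g(F, O) = 2*(O + 1) = 2*(1 + O) = 2 + 2*O)
-485658 - g(-254, 325) = -485658 - (2 + 2*325) = -485658 - (2 + 650) = -485658 - 1*652 = -485658 - 652 = -486310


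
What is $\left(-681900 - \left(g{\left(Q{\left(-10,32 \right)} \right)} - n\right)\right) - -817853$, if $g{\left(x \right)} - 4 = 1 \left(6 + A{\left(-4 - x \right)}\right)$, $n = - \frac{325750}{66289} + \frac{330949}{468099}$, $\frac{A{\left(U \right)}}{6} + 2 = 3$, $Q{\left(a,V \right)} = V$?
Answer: $\frac{4217969363804518}{31029814611} \approx 1.3593 \cdot 10^{5}$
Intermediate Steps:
$A{\left(U \right)} = 6$ ($A{\left(U \right)} = -12 + 6 \cdot 3 = -12 + 18 = 6$)
$n = - \frac{130544970989}{31029814611}$ ($n = \left(-325750\right) \frac{1}{66289} + 330949 \cdot \frac{1}{468099} = - \frac{325750}{66289} + \frac{330949}{468099} = - \frac{130544970989}{31029814611} \approx -4.2071$)
$g{\left(x \right)} = 16$ ($g{\left(x \right)} = 4 + 1 \left(6 + 6\right) = 4 + 1 \cdot 12 = 4 + 12 = 16$)
$\left(-681900 - \left(g{\left(Q{\left(-10,32 \right)} \right)} - n\right)\right) - -817853 = \left(-681900 - \left(16 - - \frac{130544970989}{31029814611}\right)\right) - -817853 = \left(-681900 - \left(16 + \frac{130544970989}{31029814611}\right)\right) + 817853 = \left(-681900 - \frac{627022004765}{31029814611}\right) + 817853 = - \frac{21159857605245665}{31029814611} + 817853 = \frac{4217969363804518}{31029814611}$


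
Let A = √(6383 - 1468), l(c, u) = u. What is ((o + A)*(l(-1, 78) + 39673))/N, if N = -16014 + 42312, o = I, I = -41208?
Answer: -273009868/4383 + 39751*√4915/26298 ≈ -62182.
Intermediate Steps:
o = -41208
N = 26298
A = √4915 ≈ 70.107
((o + A)*(l(-1, 78) + 39673))/N = ((-41208 + √4915)*(78 + 39673))/26298 = ((-41208 + √4915)*39751)*(1/26298) = (-1638059208 + 39751*√4915)*(1/26298) = -273009868/4383 + 39751*√4915/26298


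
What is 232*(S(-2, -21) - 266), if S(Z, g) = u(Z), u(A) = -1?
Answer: -61944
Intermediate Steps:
S(Z, g) = -1
232*(S(-2, -21) - 266) = 232*(-1 - 266) = 232*(-267) = -61944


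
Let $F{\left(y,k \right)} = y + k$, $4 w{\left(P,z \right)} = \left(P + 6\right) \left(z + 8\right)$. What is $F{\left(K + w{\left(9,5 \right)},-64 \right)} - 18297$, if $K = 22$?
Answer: $- \frac{73161}{4} \approx -18290.0$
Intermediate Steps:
$w{\left(P,z \right)} = \frac{\left(6 + P\right) \left(8 + z\right)}{4}$ ($w{\left(P,z \right)} = \frac{\left(P + 6\right) \left(z + 8\right)}{4} = \frac{\left(6 + P\right) \left(8 + z\right)}{4}$)
$F{\left(y,k \right)} = k + y$
$F{\left(K + w{\left(9,5 \right)},-64 \right)} - 18297 = \left(-64 + \left(22 + \left(12 + 2 \cdot 9 + \frac{3}{2} \cdot 5 + \frac{1}{4} \cdot 9 \cdot 5\right)\right)\right) - 18297 = \left(-64 + \left(22 + \left(12 + 18 + \frac{15}{2} + \frac{45}{4}\right)\right)\right) - 18297 = \left(-64 + \left(22 + \frac{195}{4}\right)\right) - 18297 = \left(-64 + \frac{283}{4}\right) - 18297 = \frac{27}{4} - 18297 = - \frac{73161}{4}$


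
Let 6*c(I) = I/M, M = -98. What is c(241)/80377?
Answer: -241/47261676 ≈ -5.0993e-6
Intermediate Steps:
c(I) = -I/588 (c(I) = (I/(-98))/6 = (I*(-1/98))/6 = (-I/98)/6 = -I/588)
c(241)/80377 = -1/588*241/80377 = -241/588*1/80377 = -241/47261676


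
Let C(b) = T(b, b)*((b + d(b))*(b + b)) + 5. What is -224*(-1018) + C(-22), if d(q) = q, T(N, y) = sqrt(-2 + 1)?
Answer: 228037 + 1936*I ≈ 2.2804e+5 + 1936.0*I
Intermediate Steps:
T(N, y) = I (T(N, y) = sqrt(-1) = I)
C(b) = 5 + 4*I*b**2 (C(b) = I*((b + b)*(b + b)) + 5 = I*((2*b)*(2*b)) + 5 = I*(4*b**2) + 5 = 4*I*b**2 + 5 = 5 + 4*I*b**2)
-224*(-1018) + C(-22) = -224*(-1018) + (5 + 4*I*(-22)**2) = 228032 + (5 + 4*I*484) = 228032 + (5 + 1936*I) = 228037 + 1936*I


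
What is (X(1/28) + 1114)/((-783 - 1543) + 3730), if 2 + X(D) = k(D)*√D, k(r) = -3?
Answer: 278/351 - √7/6552 ≈ 0.79162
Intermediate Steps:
X(D) = -2 - 3*√D
(X(1/28) + 1114)/((-783 - 1543) + 3730) = ((-2 - 3*√7/14) + 1114)/((-783 - 1543) + 3730) = ((-2 - 3*√7/14) + 1114)/(-2326 + 3730) = ((-2 - 3*√7/14) + 1114)/1404 = ((-2 - 3*√7/14) + 1114)*(1/1404) = (1112 - 3*√7/14)*(1/1404) = 278/351 - √7/6552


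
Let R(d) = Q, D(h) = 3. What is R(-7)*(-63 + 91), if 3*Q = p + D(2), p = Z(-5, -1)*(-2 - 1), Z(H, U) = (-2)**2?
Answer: -84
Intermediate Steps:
Z(H, U) = 4
p = -12 (p = 4*(-2 - 1) = 4*(-3) = -12)
Q = -3 (Q = (-12 + 3)/3 = (1/3)*(-9) = -3)
R(d) = -3
R(-7)*(-63 + 91) = -3*(-63 + 91) = -3*28 = -84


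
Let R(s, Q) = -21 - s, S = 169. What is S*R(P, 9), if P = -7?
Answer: -2366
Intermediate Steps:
S*R(P, 9) = 169*(-21 - 1*(-7)) = 169*(-21 + 7) = 169*(-14) = -2366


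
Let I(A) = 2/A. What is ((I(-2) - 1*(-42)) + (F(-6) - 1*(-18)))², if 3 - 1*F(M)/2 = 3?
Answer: 3481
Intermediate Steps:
F(M) = 0 (F(M) = 6 - 2*3 = 6 - 6 = 0)
((I(-2) - 1*(-42)) + (F(-6) - 1*(-18)))² = ((2/(-2) - 1*(-42)) + (0 - 1*(-18)))² = ((2*(-½) + 42) + (0 + 18))² = ((-1 + 42) + 18)² = (41 + 18)² = 59² = 3481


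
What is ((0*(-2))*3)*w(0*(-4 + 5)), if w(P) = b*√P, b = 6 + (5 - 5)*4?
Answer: 0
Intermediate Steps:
b = 6 (b = 6 + 0*4 = 6 + 0 = 6)
w(P) = 6*√P
((0*(-2))*3)*w(0*(-4 + 5)) = ((0*(-2))*3)*(6*√(0*(-4 + 5))) = (0*3)*(6*√(0*1)) = 0*(6*√0) = 0*(6*0) = 0*0 = 0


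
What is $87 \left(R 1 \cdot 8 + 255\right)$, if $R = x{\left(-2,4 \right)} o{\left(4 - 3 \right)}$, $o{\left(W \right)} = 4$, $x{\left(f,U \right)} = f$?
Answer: $16617$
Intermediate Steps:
$R = -8$ ($R = \left(-2\right) 4 = -8$)
$87 \left(R 1 \cdot 8 + 255\right) = 87 \left(\left(-8\right) 1 \cdot 8 + 255\right) = 87 \left(\left(-8\right) 8 + 255\right) = 87 \left(-64 + 255\right) = 87 \cdot 191 = 16617$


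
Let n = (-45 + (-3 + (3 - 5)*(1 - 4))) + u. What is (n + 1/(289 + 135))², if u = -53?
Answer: 1622397841/179776 ≈ 9024.5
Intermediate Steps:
n = -95 (n = (-45 + (-3 + (3 - 5)*(1 - 4))) - 53 = (-45 + (-3 - 2*(-3))) - 53 = (-45 + (-3 + 6)) - 53 = (-45 + 3) - 53 = -42 - 53 = -95)
(n + 1/(289 + 135))² = (-95 + 1/(289 + 135))² = (-95 + 1/424)² = (-40279/424)² = 1622397841/179776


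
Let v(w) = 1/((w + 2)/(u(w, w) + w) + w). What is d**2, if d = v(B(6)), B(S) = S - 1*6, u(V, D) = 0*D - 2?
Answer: 1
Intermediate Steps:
u(V, D) = -2 (u(V, D) = 0 - 2 = -2)
B(S) = -6 + S (B(S) = S - 6 = -6 + S)
v(w) = 1/(w + (2 + w)/(-2 + w)) (v(w) = 1/((w + 2)/(-2 + w) + w) = 1/((2 + w)/(-2 + w) + w) = 1/(w + (2 + w)/(-2 + w)))
d = -1 (d = (-2 + (-6 + 6))/(2 + (-6 + 6)**2 - (-6 + 6)) = (-2 + 0)/(2 + 0**2 - 1*0) = -2/(2 + 0 + 0) = -2/2 = (1/2)*(-2) = -1)
d**2 = (-1)**2 = 1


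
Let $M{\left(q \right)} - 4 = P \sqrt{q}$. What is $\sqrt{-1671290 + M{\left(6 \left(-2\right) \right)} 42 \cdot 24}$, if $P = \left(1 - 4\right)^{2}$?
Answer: $\sqrt{-1667258 + 18144 i \sqrt{3}} \approx 12.17 + 1291.3 i$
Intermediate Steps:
$P = 9$ ($P = \left(-3\right)^{2} = 9$)
$M{\left(q \right)} = 4 + 9 \sqrt{q}$
$\sqrt{-1671290 + M{\left(6 \left(-2\right) \right)} 42 \cdot 24} = \sqrt{-1671290 + \left(4 + 9 \sqrt{6 \left(-2\right)}\right) 42 \cdot 24} = \sqrt{-1671290 + \left(4 + 9 \sqrt{-12}\right) 42 \cdot 24} = \sqrt{-1671290 + \left(4 + 9 \cdot 2 i \sqrt{3}\right) 42 \cdot 24} = \sqrt{-1671290 + \left(4 + 18 i \sqrt{3}\right) 42 \cdot 24} = \sqrt{-1671290 + \left(168 + 756 i \sqrt{3}\right) 24} = \sqrt{-1671290 + \left(4032 + 18144 i \sqrt{3}\right)} = \sqrt{-1667258 + 18144 i \sqrt{3}}$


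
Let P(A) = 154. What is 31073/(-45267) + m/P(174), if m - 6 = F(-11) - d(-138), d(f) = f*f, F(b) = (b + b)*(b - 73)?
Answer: -391462486/3485559 ≈ -112.31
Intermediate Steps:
F(b) = 2*b*(-73 + b) (F(b) = (2*b)*(-73 + b) = 2*b*(-73 + b))
d(f) = f**2
m = -17190 (m = 6 + (2*(-11)*(-73 - 11) - 1*(-138)**2) = 6 + (2*(-11)*(-84) - 1*19044) = 6 + (1848 - 19044) = 6 - 17196 = -17190)
31073/(-45267) + m/P(174) = 31073/(-45267) - 17190/154 = 31073*(-1/45267) - 17190*1/154 = -31073/45267 - 8595/77 = -391462486/3485559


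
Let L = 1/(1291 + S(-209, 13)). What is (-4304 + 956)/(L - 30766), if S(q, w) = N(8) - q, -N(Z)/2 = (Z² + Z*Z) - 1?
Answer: 1390536/12778145 ≈ 0.10882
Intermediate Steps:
N(Z) = 2 - 4*Z² (N(Z) = -2*((Z² + Z*Z) - 1) = -2*((Z² + Z²) - 1) = -2*(2*Z² - 1) = -2*(-1 + 2*Z²) = 2 - 4*Z²)
S(q, w) = -254 - q (S(q, w) = (2 - 4*8²) - q = (2 - 4*64) - q = (2 - 256) - q = -254 - q)
L = 1/1246 (L = 1/(1291 + (-254 - 1*(-209))) = 1/(1291 + (-254 + 209)) = 1/(1291 - 45) = 1/1246 ≈ 0.00080257)
(-4304 + 956)/(L - 30766) = (-4304 + 956)/(1/1246 - 30766) = -3348/(-38334435/1246) = -3348*(-1246/38334435) = 1390536/12778145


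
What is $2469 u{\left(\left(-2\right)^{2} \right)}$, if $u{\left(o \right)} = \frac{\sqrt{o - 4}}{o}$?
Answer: $0$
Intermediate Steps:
$u{\left(o \right)} = \frac{\sqrt{-4 + o}}{o}$
$2469 u{\left(\left(-2\right)^{2} \right)} = 2469 \frac{\sqrt{-4 + \left(-2\right)^{2}}}{\left(-2\right)^{2}} = 2469 \frac{\sqrt{-4 + 4}}{4} = 2469 \frac{\sqrt{0}}{4} = 2469 \cdot \frac{1}{4} \cdot 0 = 2469 \cdot 0 = 0$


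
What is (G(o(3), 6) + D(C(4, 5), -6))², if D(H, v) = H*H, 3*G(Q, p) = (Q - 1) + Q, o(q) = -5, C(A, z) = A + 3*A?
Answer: 573049/9 ≈ 63672.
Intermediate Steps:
C(A, z) = 4*A
G(Q, p) = -⅓ + 2*Q/3 (G(Q, p) = ((Q - 1) + Q)/3 = ((-1 + Q) + Q)/3 = (-1 + 2*Q)/3 = -⅓ + 2*Q/3)
D(H, v) = H²
(G(o(3), 6) + D(C(4, 5), -6))² = ((-⅓ + (⅔)*(-5)) + (4*4)²)² = ((-⅓ - 10/3) + 16²)² = (-11/3 + 256)² = (757/3)² = 573049/9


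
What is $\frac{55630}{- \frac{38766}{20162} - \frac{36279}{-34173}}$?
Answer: $- \frac{212938049591}{3296074} \approx -64604.0$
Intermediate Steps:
$\frac{55630}{- \frac{38766}{20162} - \frac{36279}{-34173}} = \frac{55630}{\left(-38766\right) \frac{1}{20162} - - \frac{4031}{3797}} = \frac{55630}{- \frac{19383}{10081} + \frac{4031}{3797}} = \frac{55630}{- \frac{32960740}{38277557}} = 55630 \left(- \frac{38277557}{32960740}\right) = - \frac{212938049591}{3296074}$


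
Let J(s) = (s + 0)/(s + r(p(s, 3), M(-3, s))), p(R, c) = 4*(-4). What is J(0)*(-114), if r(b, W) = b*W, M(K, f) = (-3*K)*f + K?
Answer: 0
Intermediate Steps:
M(K, f) = K - 3*K*f (M(K, f) = -3*K*f + K = K - 3*K*f)
p(R, c) = -16
r(b, W) = W*b
J(s) = s/(48 - 143*s) (J(s) = (s + 0)/(s - 3*(1 - 3*s)*(-16)) = s/(s + (-3 + 9*s)*(-16)) = s/(s + (48 - 144*s)) = s/(48 - 143*s))
J(0)*(-114) = (0/(48 - 143*0))*(-114) = (0/(48 + 0))*(-114) = (0/48)*(-114) = (0*(1/48))*(-114) = 0*(-114) = 0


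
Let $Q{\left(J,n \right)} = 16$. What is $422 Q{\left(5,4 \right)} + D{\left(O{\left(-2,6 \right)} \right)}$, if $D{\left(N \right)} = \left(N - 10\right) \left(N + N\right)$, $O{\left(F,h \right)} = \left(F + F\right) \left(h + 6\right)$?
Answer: $12320$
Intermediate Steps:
$O{\left(F,h \right)} = 2 F \left(6 + h\right)$
$D{\left(N \right)} = 2 N \left(-10 + N\right)$ ($D{\left(N \right)} = \left(-10 + N\right) 2 N = 2 N \left(-10 + N\right)$)
$422 Q{\left(5,4 \right)} + D{\left(O{\left(-2,6 \right)} \right)} = 422 \cdot 16 + 2 \cdot 2 \left(-2\right) \left(6 + 6\right) \left(-10 + 2 \left(-2\right) \left(6 + 6\right)\right) = 6752 + 2 \cdot 2 \left(-2\right) 12 \left(-10 + 2 \left(-2\right) 12\right) = 6752 + 2 \left(-48\right) \left(-10 - 48\right) = 6752 + 2 \left(-48\right) \left(-58\right) = 6752 + 5568 = 12320$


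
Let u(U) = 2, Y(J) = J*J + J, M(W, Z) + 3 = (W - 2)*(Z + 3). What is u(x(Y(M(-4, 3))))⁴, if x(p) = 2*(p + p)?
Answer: 16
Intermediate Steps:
M(W, Z) = -3 + (-2 + W)*(3 + Z) (M(W, Z) = -3 + (W - 2)*(Z + 3) = -3 + (-2 + W)*(3 + Z))
Y(J) = J + J² (Y(J) = J² + J = J + J²)
x(p) = 4*p (x(p) = 2*(2*p) = 4*p)
u(x(Y(M(-4, 3))))⁴ = 2⁴ = 16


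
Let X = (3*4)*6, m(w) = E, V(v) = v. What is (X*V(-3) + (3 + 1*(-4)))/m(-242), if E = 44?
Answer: -217/44 ≈ -4.9318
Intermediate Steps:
m(w) = 44
X = 72 (X = 12*6 = 72)
(X*V(-3) + (3 + 1*(-4)))/m(-242) = (72*(-3) + (3 + 1*(-4)))/44 = (-216 + (3 - 4))*(1/44) = (-216 - 1)*(1/44) = -217*1/44 = -217/44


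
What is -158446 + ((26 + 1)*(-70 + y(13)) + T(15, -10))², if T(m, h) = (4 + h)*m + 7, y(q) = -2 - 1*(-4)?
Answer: 3524115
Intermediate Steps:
y(q) = 2 (y(q) = -2 + 4 = 2)
T(m, h) = 7 + m*(4 + h) (T(m, h) = m*(4 + h) + 7 = 7 + m*(4 + h))
-158446 + ((26 + 1)*(-70 + y(13)) + T(15, -10))² = -158446 + ((26 + 1)*(-70 + 2) + (7 + 4*15 - 10*15))² = -158446 + (27*(-68) + (7 + 60 - 150))² = -158446 + (-1836 - 83)² = -158446 + (-1919)² = -158446 + 3682561 = 3524115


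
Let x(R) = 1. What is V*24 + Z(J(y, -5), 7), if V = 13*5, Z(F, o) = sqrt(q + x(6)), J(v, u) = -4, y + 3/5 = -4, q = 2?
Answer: 1560 + sqrt(3) ≈ 1561.7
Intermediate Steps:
y = -23/5 (y = -3/5 - 4 = -23/5 ≈ -4.6000)
Z(F, o) = sqrt(3) (Z(F, o) = sqrt(2 + 1) = sqrt(3))
V = 65
V*24 + Z(J(y, -5), 7) = 65*24 + sqrt(3) = 1560 + sqrt(3)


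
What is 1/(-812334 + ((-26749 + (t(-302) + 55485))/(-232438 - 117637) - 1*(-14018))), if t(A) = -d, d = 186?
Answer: -14003/11178820090 ≈ -1.2526e-6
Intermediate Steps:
t(A) = -186 (t(A) = -1*186 = -186)
1/(-812334 + ((-26749 + (t(-302) + 55485))/(-232438 - 117637) - 1*(-14018))) = 1/(-812334 + ((-26749 + (-186 + 55485))/(-232438 - 117637) - 1*(-14018))) = 1/(-812334 + ((-26749 + 55299)/(-350075) + 14018)) = 1/(-812334 + (28550*(-1/350075) + 14018)) = 1/(-812334 + (-1142/14003 + 14018)) = 1/(-812334 + 196292912/14003) = 1/(-11178820090/14003) = -14003/11178820090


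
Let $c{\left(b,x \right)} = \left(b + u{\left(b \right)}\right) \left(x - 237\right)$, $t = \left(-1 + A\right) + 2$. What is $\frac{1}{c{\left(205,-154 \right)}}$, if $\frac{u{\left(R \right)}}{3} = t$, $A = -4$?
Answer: $- \frac{1}{76636} \approx -1.3049 \cdot 10^{-5}$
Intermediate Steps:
$t = -3$ ($t = \left(-1 - 4\right) + 2 = -5 + 2 = -3$)
$u{\left(R \right)} = -9$ ($u{\left(R \right)} = 3 \left(-3\right) = -9$)
$c{\left(b,x \right)} = \left(-237 + x\right) \left(-9 + b\right)$ ($c{\left(b,x \right)} = \left(b - 9\right) \left(x - 237\right) = \left(-9 + b\right) \left(-237 + x\right) = \left(-237 + x\right) \left(-9 + b\right)$)
$\frac{1}{c{\left(205,-154 \right)}} = \frac{1}{2133 - 48585 - -1386 + 205 \left(-154\right)} = \frac{1}{2133 - 48585 + 1386 - 31570} = \frac{1}{-76636} = - \frac{1}{76636}$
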